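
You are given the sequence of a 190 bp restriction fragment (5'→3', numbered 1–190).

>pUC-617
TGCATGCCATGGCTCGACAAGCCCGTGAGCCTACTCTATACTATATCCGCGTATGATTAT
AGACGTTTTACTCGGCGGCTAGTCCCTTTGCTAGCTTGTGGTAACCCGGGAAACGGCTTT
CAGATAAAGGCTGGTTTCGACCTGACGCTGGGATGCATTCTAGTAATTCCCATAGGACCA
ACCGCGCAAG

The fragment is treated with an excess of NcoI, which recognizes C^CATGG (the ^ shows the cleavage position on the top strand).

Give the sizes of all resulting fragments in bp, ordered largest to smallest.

183, 7 bp

The NcoI site (CCATGG) starts at position 7.
NcoI cuts after the first base of each site, so after position 7.
Linear molecule, 1 cut → 2 fragments:
  1–7 → 7 bp
  8–190 → 183 bp
Sorted largest to smallest: 183, 7 bp.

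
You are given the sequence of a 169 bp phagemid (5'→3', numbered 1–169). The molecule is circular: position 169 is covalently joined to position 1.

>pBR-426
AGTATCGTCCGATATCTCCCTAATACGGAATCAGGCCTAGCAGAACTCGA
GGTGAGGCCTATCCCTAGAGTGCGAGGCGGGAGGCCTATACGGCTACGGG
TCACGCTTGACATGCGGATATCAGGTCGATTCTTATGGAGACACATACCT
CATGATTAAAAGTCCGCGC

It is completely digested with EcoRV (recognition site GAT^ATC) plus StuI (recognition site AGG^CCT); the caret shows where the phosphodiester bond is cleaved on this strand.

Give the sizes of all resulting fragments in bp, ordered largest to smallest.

63, 35, 27, 22, 22 bp

EcoRV sites (GATATC) start at positions 11, 117.
EcoRV cuts after base 3 of each site, so after positions 13, 119.
StuI sites (AGGCCT) start at positions 33, 55, 82.
StuI cuts after base 3 of each site, so after positions 35, 57, 84.
Combined cut positions: 13, 35, 57, 84, 119.
Circular molecule, 5 cuts → 5 fragments:
  14–35 → 22 bp
  36–57 → 22 bp
  58–84 → 27 bp
  85–119 → 35 bp
  120–169 then 1–13 → 50 + 13 = 63 bp
Sorted largest to smallest: 63, 35, 27, 22, 22 bp.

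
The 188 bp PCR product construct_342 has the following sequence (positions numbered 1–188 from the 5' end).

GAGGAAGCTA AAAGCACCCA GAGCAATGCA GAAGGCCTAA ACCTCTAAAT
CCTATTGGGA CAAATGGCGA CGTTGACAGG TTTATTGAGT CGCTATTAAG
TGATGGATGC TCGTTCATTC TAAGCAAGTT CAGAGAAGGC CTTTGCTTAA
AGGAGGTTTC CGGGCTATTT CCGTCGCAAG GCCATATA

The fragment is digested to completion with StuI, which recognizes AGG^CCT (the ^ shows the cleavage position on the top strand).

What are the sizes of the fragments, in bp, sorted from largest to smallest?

StuI sites (AGGCCT) start at positions 33, 137.
StuI cuts after base 3 of each site, so after positions 35, 139.
Linear molecule, 2 cuts → 3 fragments:
  1–35 → 35 bp
  36–139 → 104 bp
  140–188 → 49 bp
Sorted largest to smallest: 104, 49, 35 bp.

104, 49, 35 bp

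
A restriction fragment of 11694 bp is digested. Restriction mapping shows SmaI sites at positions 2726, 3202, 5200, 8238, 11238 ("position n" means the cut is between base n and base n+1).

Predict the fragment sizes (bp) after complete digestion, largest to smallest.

Linear molecule, 5 cuts → 6 fragments:
  2726 − 0 = 2726 bp
  3202 − 2726 = 476 bp
  5200 − 3202 = 1998 bp
  8238 − 5200 = 3038 bp
  11238 − 8238 = 3000 bp
  11694 − 11238 = 456 bp
Sorted largest to smallest: 3038, 3000, 2726, 1998, 476, 456 bp.

3038, 3000, 2726, 1998, 476, 456 bp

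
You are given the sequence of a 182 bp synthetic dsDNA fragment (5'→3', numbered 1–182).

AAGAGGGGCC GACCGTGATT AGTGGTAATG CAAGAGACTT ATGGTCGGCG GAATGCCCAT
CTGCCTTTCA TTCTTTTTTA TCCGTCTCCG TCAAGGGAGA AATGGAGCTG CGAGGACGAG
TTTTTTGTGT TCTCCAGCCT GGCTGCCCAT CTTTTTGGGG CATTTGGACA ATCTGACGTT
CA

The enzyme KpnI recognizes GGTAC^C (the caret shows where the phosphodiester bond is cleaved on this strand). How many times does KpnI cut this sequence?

No occurrence of GGTACC is present in the sequence.
KpnI does not cut: 0 sites.

0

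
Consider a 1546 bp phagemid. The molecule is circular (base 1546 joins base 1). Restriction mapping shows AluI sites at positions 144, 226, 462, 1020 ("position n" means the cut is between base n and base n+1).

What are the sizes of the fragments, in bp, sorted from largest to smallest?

670, 558, 236, 82 bp

Circular molecule, 4 cuts → 4 fragments:
  226 − 144 = 82 bp
  462 − 226 = 236 bp
  1020 − 462 = 558 bp
  wrap: 1546 − 1020 + 144 = 670 bp
Sorted largest to smallest: 670, 558, 236, 82 bp.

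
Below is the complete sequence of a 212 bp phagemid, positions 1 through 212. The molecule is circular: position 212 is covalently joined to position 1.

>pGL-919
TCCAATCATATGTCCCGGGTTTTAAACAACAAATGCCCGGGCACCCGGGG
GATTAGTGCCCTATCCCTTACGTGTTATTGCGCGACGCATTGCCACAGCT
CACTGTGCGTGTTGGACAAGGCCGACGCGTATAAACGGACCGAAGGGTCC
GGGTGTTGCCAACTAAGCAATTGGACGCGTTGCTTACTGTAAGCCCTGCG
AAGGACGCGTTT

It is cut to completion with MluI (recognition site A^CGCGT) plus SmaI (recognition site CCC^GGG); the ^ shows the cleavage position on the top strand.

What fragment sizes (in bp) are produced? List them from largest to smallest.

79, 50, 30, 23, 22, 8 bp

MluI sites (ACGCGT) start at positions 125, 175, 205.
MluI cuts after the first base of each site, so after positions 125, 175, 205.
SmaI sites (CCCGGG) start at positions 14, 36, 44.
SmaI cuts after base 3 of each site, so after positions 16, 38, 46.
Combined cut positions: 16, 38, 46, 125, 175, 205.
Circular molecule, 6 cuts → 6 fragments:
  17–38 → 22 bp
  39–46 → 8 bp
  47–125 → 79 bp
  126–175 → 50 bp
  176–205 → 30 bp
  206–212 then 1–16 → 7 + 16 = 23 bp
Sorted largest to smallest: 79, 50, 30, 23, 22, 8 bp.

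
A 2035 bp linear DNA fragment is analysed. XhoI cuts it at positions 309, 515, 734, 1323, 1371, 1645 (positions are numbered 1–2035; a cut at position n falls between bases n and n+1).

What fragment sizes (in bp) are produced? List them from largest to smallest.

Linear molecule, 6 cuts → 7 fragments:
  309 − 0 = 309 bp
  515 − 309 = 206 bp
  734 − 515 = 219 bp
  1323 − 734 = 589 bp
  1371 − 1323 = 48 bp
  1645 − 1371 = 274 bp
  2035 − 1645 = 390 bp
Sorted largest to smallest: 589, 390, 309, 274, 219, 206, 48 bp.

589, 390, 309, 274, 219, 206, 48 bp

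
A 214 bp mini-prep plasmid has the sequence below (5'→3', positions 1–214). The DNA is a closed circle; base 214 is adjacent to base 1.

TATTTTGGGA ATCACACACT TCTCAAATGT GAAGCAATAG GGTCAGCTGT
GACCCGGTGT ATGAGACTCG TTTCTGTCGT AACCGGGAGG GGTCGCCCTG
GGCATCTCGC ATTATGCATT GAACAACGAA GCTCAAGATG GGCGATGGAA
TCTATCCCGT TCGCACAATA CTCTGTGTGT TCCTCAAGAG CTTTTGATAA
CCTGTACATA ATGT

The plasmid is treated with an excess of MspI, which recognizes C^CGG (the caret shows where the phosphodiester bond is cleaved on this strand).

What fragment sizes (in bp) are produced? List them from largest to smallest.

MspI sites (CCGG) start at positions 54, 83.
MspI cuts after the first base of each site, so after positions 54, 83.
Circular molecule, 2 cuts → 2 fragments:
  55–83 → 29 bp
  84–214 then 1–54 → 131 + 54 = 185 bp
Sorted largest to smallest: 185, 29 bp.

185, 29 bp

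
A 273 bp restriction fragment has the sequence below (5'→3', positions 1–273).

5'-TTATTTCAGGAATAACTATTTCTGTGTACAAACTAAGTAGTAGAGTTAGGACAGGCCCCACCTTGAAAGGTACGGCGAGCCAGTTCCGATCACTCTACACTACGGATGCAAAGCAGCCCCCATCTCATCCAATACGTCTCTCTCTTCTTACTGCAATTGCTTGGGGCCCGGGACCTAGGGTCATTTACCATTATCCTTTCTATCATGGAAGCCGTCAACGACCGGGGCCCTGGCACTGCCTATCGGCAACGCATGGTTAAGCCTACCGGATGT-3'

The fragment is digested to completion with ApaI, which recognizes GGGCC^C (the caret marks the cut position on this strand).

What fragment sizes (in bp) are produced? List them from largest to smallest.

168, 61, 44 bp

ApaI sites (GGGCCC) start at positions 164, 225.
ApaI cuts after base 5 of each site (before the last base), so after positions 168, 229.
Linear molecule, 2 cuts → 3 fragments:
  1–168 → 168 bp
  169–229 → 61 bp
  230–273 → 44 bp
Sorted largest to smallest: 168, 61, 44 bp.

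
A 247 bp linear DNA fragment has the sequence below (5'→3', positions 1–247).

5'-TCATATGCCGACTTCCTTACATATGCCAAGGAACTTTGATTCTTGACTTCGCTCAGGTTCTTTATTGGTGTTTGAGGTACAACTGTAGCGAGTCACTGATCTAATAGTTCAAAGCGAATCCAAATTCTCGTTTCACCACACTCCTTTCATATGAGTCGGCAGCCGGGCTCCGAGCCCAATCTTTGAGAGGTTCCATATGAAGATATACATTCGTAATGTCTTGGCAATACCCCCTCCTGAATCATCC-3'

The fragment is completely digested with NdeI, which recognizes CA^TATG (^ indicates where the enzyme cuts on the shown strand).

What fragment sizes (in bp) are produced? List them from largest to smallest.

128, 52, 46, 18, 3 bp

NdeI sites (CATATG) start at positions 2, 20, 148, 194.
NdeI cuts after base 2 of each site, so after positions 3, 21, 149, 195.
Linear molecule, 4 cuts → 5 fragments:
  1–3 → 3 bp
  4–21 → 18 bp
  22–149 → 128 bp
  150–195 → 46 bp
  196–247 → 52 bp
Sorted largest to smallest: 128, 52, 46, 18, 3 bp.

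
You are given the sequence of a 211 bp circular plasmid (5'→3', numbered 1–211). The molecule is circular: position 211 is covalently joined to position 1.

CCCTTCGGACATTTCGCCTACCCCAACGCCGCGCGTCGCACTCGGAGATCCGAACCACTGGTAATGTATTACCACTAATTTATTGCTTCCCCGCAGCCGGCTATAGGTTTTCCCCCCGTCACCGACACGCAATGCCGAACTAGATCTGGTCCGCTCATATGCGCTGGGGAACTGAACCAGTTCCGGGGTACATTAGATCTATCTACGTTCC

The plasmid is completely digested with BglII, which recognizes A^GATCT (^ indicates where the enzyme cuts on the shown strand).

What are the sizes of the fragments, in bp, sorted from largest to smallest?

158, 53 bp

BglII sites (AGATCT) start at positions 142, 195.
BglII cuts after the first base of each site, so after positions 142, 195.
Circular molecule, 2 cuts → 2 fragments:
  143–195 → 53 bp
  196–211 then 1–142 → 16 + 142 = 158 bp
Sorted largest to smallest: 158, 53 bp.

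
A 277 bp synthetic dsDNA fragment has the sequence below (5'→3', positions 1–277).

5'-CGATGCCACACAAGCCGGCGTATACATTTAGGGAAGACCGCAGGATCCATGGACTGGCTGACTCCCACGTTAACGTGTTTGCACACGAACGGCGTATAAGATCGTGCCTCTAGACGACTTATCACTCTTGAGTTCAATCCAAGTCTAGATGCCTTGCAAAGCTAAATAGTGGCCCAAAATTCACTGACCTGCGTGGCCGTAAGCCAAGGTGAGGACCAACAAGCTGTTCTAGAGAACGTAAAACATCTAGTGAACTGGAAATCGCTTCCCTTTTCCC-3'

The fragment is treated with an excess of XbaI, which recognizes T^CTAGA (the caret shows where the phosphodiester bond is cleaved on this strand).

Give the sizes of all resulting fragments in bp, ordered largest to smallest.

XbaI sites (TCTAGA) start at positions 109, 144, 228.
XbaI cuts after the first base of each site, so after positions 109, 144, 228.
Linear molecule, 3 cuts → 4 fragments:
  1–109 → 109 bp
  110–144 → 35 bp
  145–228 → 84 bp
  229–277 → 49 bp
Sorted largest to smallest: 109, 84, 49, 35 bp.

109, 84, 49, 35 bp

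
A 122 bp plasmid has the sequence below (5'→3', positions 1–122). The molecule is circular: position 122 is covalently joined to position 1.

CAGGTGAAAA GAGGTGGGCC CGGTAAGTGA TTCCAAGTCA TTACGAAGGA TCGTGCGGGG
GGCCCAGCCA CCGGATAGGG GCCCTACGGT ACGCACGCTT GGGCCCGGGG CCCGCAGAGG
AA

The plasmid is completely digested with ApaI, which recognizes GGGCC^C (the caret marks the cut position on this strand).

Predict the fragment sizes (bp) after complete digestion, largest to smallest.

44, 30, 22, 19, 7 bp

ApaI sites (GGGCCC) start at positions 16, 60, 79, 101, 108.
ApaI cuts after base 5 of each site (before the last base), so after positions 20, 64, 83, 105, 112.
Circular molecule, 5 cuts → 5 fragments:
  21–64 → 44 bp
  65–83 → 19 bp
  84–105 → 22 bp
  106–112 → 7 bp
  113–122 then 1–20 → 10 + 20 = 30 bp
Sorted largest to smallest: 44, 30, 22, 19, 7 bp.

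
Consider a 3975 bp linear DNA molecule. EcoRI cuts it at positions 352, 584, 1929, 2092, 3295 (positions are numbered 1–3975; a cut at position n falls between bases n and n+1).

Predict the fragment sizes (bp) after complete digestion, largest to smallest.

1345, 1203, 680, 352, 232, 163 bp

Linear molecule, 5 cuts → 6 fragments:
  352 − 0 = 352 bp
  584 − 352 = 232 bp
  1929 − 584 = 1345 bp
  2092 − 1929 = 163 bp
  3295 − 2092 = 1203 bp
  3975 − 3295 = 680 bp
Sorted largest to smallest: 1345, 1203, 680, 352, 232, 163 bp.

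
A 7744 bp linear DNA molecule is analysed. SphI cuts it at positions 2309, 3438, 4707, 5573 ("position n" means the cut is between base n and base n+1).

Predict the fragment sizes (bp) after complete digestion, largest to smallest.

2309, 2171, 1269, 1129, 866 bp

Linear molecule, 4 cuts → 5 fragments:
  2309 − 0 = 2309 bp
  3438 − 2309 = 1129 bp
  4707 − 3438 = 1269 bp
  5573 − 4707 = 866 bp
  7744 − 5573 = 2171 bp
Sorted largest to smallest: 2309, 2171, 1269, 1129, 866 bp.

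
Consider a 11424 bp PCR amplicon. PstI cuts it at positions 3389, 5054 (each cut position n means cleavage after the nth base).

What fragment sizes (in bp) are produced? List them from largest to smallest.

6370, 3389, 1665 bp

Linear molecule, 2 cuts → 3 fragments:
  3389 − 0 = 3389 bp
  5054 − 3389 = 1665 bp
  11424 − 5054 = 6370 bp
Sorted largest to smallest: 6370, 3389, 1665 bp.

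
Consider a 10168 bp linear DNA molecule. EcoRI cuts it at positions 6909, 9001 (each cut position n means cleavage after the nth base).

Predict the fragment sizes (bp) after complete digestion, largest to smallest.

Linear molecule, 2 cuts → 3 fragments:
  6909 − 0 = 6909 bp
  9001 − 6909 = 2092 bp
  10168 − 9001 = 1167 bp
Sorted largest to smallest: 6909, 2092, 1167 bp.

6909, 2092, 1167 bp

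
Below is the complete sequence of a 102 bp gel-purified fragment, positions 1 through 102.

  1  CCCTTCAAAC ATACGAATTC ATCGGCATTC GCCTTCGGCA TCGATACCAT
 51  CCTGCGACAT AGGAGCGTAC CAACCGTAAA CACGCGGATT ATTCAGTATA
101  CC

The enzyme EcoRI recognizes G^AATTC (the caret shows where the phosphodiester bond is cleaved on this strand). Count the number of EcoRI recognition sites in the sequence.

1

GAATTC occurs starting at position 15.
EcoRI cuts at 1 site.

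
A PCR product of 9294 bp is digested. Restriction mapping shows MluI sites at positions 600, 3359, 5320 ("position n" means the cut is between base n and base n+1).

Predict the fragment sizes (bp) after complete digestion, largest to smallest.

3974, 2759, 1961, 600 bp

Linear molecule, 3 cuts → 4 fragments:
  600 − 0 = 600 bp
  3359 − 600 = 2759 bp
  5320 − 3359 = 1961 bp
  9294 − 5320 = 3974 bp
Sorted largest to smallest: 3974, 2759, 1961, 600 bp.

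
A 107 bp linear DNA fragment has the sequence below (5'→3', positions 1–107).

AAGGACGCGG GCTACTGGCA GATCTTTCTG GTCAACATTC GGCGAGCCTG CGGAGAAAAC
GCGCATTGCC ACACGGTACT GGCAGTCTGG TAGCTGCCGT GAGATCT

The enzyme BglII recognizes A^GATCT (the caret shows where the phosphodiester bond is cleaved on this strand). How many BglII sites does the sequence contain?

2

AGATCT occurs starting at positions 20, 102.
BglII cuts at 2 sites.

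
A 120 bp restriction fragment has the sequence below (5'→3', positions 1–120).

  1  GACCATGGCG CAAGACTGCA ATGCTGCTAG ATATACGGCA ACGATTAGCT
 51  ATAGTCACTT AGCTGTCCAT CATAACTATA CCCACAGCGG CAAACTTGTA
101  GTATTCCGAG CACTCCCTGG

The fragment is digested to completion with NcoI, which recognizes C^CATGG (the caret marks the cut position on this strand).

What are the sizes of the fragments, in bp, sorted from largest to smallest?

117, 3 bp

The NcoI site (CCATGG) starts at position 3.
NcoI cuts after the first base of each site, so after position 3.
Linear molecule, 1 cut → 2 fragments:
  1–3 → 3 bp
  4–120 → 117 bp
Sorted largest to smallest: 117, 3 bp.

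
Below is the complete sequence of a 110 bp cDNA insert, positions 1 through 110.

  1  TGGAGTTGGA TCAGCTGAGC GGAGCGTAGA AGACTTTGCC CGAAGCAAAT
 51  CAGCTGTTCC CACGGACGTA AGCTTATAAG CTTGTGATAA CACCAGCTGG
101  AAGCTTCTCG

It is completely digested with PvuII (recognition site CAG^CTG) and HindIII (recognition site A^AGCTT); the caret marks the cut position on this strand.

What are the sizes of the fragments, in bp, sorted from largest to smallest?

39, 18, 17, 14, 9, 8, 5 bp

PvuII sites (CAGCTG) start at positions 12, 51, 94.
PvuII cuts after base 3 of each site, so after positions 14, 53, 96.
HindIII sites (AAGCTT) start at positions 70, 78, 101.
HindIII cuts after the first base of each site, so after positions 70, 78, 101.
Combined cut positions: 14, 53, 70, 78, 96, 101.
Linear molecule, 6 cuts → 7 fragments:
  1–14 → 14 bp
  15–53 → 39 bp
  54–70 → 17 bp
  71–78 → 8 bp
  79–96 → 18 bp
  97–101 → 5 bp
  102–110 → 9 bp
Sorted largest to smallest: 39, 18, 17, 14, 9, 8, 5 bp.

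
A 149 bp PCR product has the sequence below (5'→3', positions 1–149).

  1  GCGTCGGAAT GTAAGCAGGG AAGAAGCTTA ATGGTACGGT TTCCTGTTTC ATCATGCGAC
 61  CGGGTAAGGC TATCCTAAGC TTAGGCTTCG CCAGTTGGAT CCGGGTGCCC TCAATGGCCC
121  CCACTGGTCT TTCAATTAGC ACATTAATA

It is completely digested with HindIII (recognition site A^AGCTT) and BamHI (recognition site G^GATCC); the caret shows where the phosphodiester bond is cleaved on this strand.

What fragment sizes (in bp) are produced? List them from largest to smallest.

HindIII sites (AAGCTT) start at positions 24, 77.
HindIII cuts after the first base of each site, so after positions 24, 77.
The BamHI site (GGATCC) starts at position 97.
BamHI cuts after the first base of each site, so after position 97.
Combined cut positions: 24, 77, 97.
Linear molecule, 3 cuts → 4 fragments:
  1–24 → 24 bp
  25–77 → 53 bp
  78–97 → 20 bp
  98–149 → 52 bp
Sorted largest to smallest: 53, 52, 24, 20 bp.

53, 52, 24, 20 bp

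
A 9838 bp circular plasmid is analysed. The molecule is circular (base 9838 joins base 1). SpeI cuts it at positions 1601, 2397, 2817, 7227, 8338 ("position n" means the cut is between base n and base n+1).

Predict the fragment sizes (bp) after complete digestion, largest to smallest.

4410, 3101, 1111, 796, 420 bp

Circular molecule, 5 cuts → 5 fragments:
  2397 − 1601 = 796 bp
  2817 − 2397 = 420 bp
  7227 − 2817 = 4410 bp
  8338 − 7227 = 1111 bp
  wrap: 9838 − 8338 + 1601 = 3101 bp
Sorted largest to smallest: 4410, 3101, 1111, 796, 420 bp.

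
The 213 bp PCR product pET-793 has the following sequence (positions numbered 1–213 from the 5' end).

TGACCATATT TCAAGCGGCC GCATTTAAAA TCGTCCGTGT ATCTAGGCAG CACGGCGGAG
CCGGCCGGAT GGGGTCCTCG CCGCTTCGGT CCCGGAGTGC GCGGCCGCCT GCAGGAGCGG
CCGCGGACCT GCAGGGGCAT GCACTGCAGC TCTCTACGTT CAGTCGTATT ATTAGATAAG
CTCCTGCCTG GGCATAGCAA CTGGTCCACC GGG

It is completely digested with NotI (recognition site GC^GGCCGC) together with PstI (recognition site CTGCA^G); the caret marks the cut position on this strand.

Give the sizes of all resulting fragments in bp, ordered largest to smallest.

86, 65, 16, 15, 15, 11, 5 bp

NotI sites (GCGGCCGC) start at positions 15, 101, 117.
NotI cuts after base 2 of each site, so after positions 16, 102, 118.
PstI sites (CTGCAG) start at positions 109, 129, 144.
PstI cuts after base 5 of each site (before the last base), so after positions 113, 133, 148.
Combined cut positions: 16, 102, 113, 118, 133, 148.
Linear molecule, 6 cuts → 7 fragments:
  1–16 → 16 bp
  17–102 → 86 bp
  103–113 → 11 bp
  114–118 → 5 bp
  119–133 → 15 bp
  134–148 → 15 bp
  149–213 → 65 bp
Sorted largest to smallest: 86, 65, 16, 15, 15, 11, 5 bp.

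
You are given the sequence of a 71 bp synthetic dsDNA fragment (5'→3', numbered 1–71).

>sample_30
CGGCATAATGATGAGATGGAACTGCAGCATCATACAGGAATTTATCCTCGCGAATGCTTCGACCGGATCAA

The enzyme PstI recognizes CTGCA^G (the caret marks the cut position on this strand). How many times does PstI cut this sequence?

1

CTGCAG occurs starting at position 22.
PstI cuts at 1 site.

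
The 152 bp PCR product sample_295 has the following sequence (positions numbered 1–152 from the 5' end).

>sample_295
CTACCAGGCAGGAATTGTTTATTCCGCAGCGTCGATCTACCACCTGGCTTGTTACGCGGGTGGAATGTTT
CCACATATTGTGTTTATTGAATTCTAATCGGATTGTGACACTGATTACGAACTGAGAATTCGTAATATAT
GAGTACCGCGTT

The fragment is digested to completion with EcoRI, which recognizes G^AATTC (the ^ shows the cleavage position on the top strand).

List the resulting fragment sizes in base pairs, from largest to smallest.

89, 37, 26 bp

EcoRI sites (GAATTC) start at positions 89, 126.
EcoRI cuts after the first base of each site, so after positions 89, 126.
Linear molecule, 2 cuts → 3 fragments:
  1–89 → 89 bp
  90–126 → 37 bp
  127–152 → 26 bp
Sorted largest to smallest: 89, 37, 26 bp.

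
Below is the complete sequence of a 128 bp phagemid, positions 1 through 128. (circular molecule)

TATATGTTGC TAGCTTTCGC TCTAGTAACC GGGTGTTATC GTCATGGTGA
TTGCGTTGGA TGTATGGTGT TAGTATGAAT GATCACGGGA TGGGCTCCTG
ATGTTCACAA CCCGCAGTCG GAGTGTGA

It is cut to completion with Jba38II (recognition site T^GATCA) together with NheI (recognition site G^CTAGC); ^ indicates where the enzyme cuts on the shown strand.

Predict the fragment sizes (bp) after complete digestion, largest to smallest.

71, 57 bp

The Jba38II site (TGATCA) starts at position 80.
Jba38II cuts after the first base of each site, so after position 80.
The NheI site (GCTAGC) starts at position 9.
NheI cuts after the first base of each site, so after position 9.
Combined cut positions: 9, 80.
Circular molecule, 2 cuts → 2 fragments:
  10–80 → 71 bp
  81–128 then 1–9 → 48 + 9 = 57 bp
Sorted largest to smallest: 71, 57 bp.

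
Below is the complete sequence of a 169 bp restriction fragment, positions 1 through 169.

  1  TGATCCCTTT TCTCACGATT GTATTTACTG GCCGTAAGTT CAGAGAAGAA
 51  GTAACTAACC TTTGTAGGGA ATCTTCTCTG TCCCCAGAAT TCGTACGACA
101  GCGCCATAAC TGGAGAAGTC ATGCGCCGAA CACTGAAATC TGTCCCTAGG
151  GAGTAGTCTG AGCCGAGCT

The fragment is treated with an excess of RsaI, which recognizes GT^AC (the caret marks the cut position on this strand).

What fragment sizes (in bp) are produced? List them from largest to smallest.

94, 75 bp

The RsaI site (GTAC) starts at position 93.
RsaI cuts after base 2 of each site, so after position 94.
Linear molecule, 1 cut → 2 fragments:
  1–94 → 94 bp
  95–169 → 75 bp
Sorted largest to smallest: 94, 75 bp.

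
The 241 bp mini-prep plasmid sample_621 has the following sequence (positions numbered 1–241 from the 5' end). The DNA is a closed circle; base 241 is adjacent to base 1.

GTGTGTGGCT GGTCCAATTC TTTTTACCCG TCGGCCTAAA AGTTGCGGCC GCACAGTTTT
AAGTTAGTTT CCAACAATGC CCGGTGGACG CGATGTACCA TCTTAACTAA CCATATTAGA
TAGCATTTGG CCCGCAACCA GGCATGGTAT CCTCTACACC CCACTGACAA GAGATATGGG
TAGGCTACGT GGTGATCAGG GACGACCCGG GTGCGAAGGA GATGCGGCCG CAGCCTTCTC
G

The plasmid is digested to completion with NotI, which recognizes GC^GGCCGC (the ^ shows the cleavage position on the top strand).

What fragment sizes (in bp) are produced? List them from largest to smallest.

179, 62 bp

NotI sites (GCGGCCGC) start at positions 45, 224.
NotI cuts after base 2 of each site, so after positions 46, 225.
Circular molecule, 2 cuts → 2 fragments:
  47–225 → 179 bp
  226–241 then 1–46 → 16 + 46 = 62 bp
Sorted largest to smallest: 179, 62 bp.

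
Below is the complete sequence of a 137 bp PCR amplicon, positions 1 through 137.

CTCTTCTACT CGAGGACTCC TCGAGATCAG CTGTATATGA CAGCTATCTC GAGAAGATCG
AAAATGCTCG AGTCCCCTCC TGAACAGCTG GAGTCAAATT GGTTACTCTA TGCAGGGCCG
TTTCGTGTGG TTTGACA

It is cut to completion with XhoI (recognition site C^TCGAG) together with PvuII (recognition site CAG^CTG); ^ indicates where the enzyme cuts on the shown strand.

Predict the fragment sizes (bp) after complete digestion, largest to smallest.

50, 20, 19, 18, 11, 10, 9 bp

XhoI sites (CTCGAG) start at positions 9, 20, 48, 67.
XhoI cuts after the first base of each site, so after positions 9, 20, 48, 67.
PvuII sites (CAGCTG) start at positions 28, 85.
PvuII cuts after base 3 of each site, so after positions 30, 87.
Combined cut positions: 9, 20, 30, 48, 67, 87.
Linear molecule, 6 cuts → 7 fragments:
  1–9 → 9 bp
  10–20 → 11 bp
  21–30 → 10 bp
  31–48 → 18 bp
  49–67 → 19 bp
  68–87 → 20 bp
  88–137 → 50 bp
Sorted largest to smallest: 50, 20, 19, 18, 11, 10, 9 bp.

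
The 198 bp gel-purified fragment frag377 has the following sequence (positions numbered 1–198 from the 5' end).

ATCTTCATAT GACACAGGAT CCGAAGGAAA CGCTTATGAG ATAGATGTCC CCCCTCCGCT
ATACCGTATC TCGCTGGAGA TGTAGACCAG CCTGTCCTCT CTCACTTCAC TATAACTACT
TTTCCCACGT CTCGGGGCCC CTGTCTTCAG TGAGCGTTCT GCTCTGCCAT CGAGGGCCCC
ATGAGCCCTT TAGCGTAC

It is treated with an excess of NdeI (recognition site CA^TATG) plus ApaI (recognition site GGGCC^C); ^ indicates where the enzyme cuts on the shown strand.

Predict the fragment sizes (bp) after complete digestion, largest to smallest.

The NdeI site (CATATG) starts at position 6.
NdeI cuts after base 2 of each site, so after position 7.
ApaI sites (GGGCCC) start at positions 135, 174.
ApaI cuts after base 5 of each site (before the last base), so after positions 139, 178.
Combined cut positions: 7, 139, 178.
Linear molecule, 3 cuts → 4 fragments:
  1–7 → 7 bp
  8–139 → 132 bp
  140–178 → 39 bp
  179–198 → 20 bp
Sorted largest to smallest: 132, 39, 20, 7 bp.

132, 39, 20, 7 bp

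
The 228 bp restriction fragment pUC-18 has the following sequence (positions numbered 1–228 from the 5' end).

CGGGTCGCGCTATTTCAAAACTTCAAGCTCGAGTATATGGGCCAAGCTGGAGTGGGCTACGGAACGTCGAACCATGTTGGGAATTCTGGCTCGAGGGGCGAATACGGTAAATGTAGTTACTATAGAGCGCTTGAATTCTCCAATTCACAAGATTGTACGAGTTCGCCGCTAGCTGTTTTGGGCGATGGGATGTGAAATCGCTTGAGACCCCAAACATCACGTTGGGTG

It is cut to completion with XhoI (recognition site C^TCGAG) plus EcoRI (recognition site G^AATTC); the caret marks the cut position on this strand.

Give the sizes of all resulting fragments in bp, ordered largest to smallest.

XhoI sites (CTCGAG) start at positions 28, 90.
XhoI cuts after the first base of each site, so after positions 28, 90.
EcoRI sites (GAATTC) start at positions 81, 133.
EcoRI cuts after the first base of each site, so after positions 81, 133.
Combined cut positions: 28, 81, 90, 133.
Linear molecule, 4 cuts → 5 fragments:
  1–28 → 28 bp
  29–81 → 53 bp
  82–90 → 9 bp
  91–133 → 43 bp
  134–228 → 95 bp
Sorted largest to smallest: 95, 53, 43, 28, 9 bp.

95, 53, 43, 28, 9 bp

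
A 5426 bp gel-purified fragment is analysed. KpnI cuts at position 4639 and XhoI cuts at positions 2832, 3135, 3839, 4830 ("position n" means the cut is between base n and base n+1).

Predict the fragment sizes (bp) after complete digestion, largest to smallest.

Combined cut positions (sorted): 2832, 3135, 3839, 4639, 4830.
Linear molecule, 5 cuts → 6 fragments:
  2832 − 0 = 2832 bp
  3135 − 2832 = 303 bp
  3839 − 3135 = 704 bp
  4639 − 3839 = 800 bp
  4830 − 4639 = 191 bp
  5426 − 4830 = 596 bp
Sorted largest to smallest: 2832, 800, 704, 596, 303, 191 bp.

2832, 800, 704, 596, 303, 191 bp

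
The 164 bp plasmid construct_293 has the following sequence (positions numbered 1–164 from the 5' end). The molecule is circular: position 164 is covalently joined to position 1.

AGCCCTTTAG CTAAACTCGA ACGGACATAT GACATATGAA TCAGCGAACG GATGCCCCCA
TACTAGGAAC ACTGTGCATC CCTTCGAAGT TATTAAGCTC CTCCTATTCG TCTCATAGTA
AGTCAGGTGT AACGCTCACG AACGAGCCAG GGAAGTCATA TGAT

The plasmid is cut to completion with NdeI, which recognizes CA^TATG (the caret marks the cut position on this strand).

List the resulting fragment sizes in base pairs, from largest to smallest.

124, 33, 7 bp

NdeI sites (CATATG) start at positions 26, 33, 157.
NdeI cuts after base 2 of each site, so after positions 27, 34, 158.
Circular molecule, 3 cuts → 3 fragments:
  28–34 → 7 bp
  35–158 → 124 bp
  159–164 then 1–27 → 6 + 27 = 33 bp
Sorted largest to smallest: 124, 33, 7 bp.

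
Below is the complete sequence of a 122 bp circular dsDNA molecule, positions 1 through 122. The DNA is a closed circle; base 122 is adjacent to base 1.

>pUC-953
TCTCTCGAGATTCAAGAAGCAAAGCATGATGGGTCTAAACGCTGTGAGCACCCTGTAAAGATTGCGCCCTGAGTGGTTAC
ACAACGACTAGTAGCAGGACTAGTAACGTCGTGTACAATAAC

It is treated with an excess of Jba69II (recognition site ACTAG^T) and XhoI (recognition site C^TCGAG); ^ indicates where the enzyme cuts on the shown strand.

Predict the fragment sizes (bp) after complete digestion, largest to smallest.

Jba69II sites (ACTAGT) start at positions 87, 99.
Jba69II cuts after base 5 of each site (before the last base), so after positions 91, 103.
The XhoI site (CTCGAG) starts at position 4.
XhoI cuts after the first base of each site, so after position 4.
Combined cut positions: 4, 91, 103.
Circular molecule, 3 cuts → 3 fragments:
  5–91 → 87 bp
  92–103 → 12 bp
  104–122 then 1–4 → 19 + 4 = 23 bp
Sorted largest to smallest: 87, 23, 12 bp.

87, 23, 12 bp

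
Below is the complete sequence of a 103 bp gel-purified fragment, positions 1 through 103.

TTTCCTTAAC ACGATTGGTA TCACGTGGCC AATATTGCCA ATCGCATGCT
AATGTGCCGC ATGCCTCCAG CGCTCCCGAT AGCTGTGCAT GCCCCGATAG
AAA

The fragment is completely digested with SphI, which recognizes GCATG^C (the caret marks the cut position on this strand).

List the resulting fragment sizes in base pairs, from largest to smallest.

SphI sites (GCATGC) start at positions 44, 59, 87.
SphI cuts after base 5 of each site (before the last base), so after positions 48, 63, 91.
Linear molecule, 3 cuts → 4 fragments:
  1–48 → 48 bp
  49–63 → 15 bp
  64–91 → 28 bp
  92–103 → 12 bp
Sorted largest to smallest: 48, 28, 15, 12 bp.

48, 28, 15, 12 bp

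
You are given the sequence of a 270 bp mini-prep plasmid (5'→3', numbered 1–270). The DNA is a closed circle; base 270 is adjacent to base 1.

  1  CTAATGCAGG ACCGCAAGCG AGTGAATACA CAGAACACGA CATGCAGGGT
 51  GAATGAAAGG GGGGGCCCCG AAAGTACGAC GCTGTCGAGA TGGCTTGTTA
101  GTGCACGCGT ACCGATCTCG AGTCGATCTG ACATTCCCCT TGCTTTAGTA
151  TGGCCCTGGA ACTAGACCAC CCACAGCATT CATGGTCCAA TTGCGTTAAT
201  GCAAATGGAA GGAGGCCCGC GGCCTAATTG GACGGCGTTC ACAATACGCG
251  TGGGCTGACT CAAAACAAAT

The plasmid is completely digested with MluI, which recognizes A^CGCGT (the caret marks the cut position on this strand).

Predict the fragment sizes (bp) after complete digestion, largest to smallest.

MluI sites (ACGCGT) start at positions 105, 246.
MluI cuts after the first base of each site, so after positions 105, 246.
Circular molecule, 2 cuts → 2 fragments:
  106–246 → 141 bp
  247–270 then 1–105 → 24 + 105 = 129 bp
Sorted largest to smallest: 141, 129 bp.

141, 129 bp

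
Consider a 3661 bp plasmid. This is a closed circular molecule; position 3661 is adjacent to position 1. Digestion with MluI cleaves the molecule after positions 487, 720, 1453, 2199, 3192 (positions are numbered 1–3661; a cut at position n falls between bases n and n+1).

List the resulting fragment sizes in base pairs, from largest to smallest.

Circular molecule, 5 cuts → 5 fragments:
  720 − 487 = 233 bp
  1453 − 720 = 733 bp
  2199 − 1453 = 746 bp
  3192 − 2199 = 993 bp
  wrap: 3661 − 3192 + 487 = 956 bp
Sorted largest to smallest: 993, 956, 746, 733, 233 bp.

993, 956, 746, 733, 233 bp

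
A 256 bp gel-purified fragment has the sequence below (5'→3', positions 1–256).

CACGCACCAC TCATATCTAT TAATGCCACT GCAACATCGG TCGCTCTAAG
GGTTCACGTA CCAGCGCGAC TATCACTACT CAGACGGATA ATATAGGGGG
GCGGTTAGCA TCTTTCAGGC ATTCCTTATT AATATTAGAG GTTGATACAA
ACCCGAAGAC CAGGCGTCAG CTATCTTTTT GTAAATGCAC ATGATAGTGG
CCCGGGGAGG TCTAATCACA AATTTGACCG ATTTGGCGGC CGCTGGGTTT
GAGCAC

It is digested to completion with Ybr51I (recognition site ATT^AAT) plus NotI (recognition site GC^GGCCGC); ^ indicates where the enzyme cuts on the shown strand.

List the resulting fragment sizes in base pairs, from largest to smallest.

109, 107, 21, 19 bp

Ybr51I sites (ATTAAT) start at positions 19, 128.
Ybr51I cuts after base 3 of each site, so after positions 21, 130.
The NotI site (GCGGCCGC) starts at position 236.
NotI cuts after base 2 of each site, so after position 237.
Combined cut positions: 21, 130, 237.
Linear molecule, 3 cuts → 4 fragments:
  1–21 → 21 bp
  22–130 → 109 bp
  131–237 → 107 bp
  238–256 → 19 bp
Sorted largest to smallest: 109, 107, 21, 19 bp.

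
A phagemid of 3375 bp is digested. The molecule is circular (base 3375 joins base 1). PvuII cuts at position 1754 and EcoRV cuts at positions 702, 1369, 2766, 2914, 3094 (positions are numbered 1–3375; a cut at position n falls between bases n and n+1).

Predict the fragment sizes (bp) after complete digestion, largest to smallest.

Combined cut positions (sorted): 702, 1369, 1754, 2766, 2914, 3094.
Circular molecule, 6 cuts → 6 fragments:
  1369 − 702 = 667 bp
  1754 − 1369 = 385 bp
  2766 − 1754 = 1012 bp
  2914 − 2766 = 148 bp
  3094 − 2914 = 180 bp
  wrap: 3375 − 3094 + 702 = 983 bp
Sorted largest to smallest: 1012, 983, 667, 385, 180, 148 bp.

1012, 983, 667, 385, 180, 148 bp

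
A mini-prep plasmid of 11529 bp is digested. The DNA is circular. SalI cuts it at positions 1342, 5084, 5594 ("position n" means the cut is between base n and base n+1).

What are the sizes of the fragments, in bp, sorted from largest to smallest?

Circular molecule, 3 cuts → 3 fragments:
  5084 − 1342 = 3742 bp
  5594 − 5084 = 510 bp
  wrap: 11529 − 5594 + 1342 = 7277 bp
Sorted largest to smallest: 7277, 3742, 510 bp.

7277, 3742, 510 bp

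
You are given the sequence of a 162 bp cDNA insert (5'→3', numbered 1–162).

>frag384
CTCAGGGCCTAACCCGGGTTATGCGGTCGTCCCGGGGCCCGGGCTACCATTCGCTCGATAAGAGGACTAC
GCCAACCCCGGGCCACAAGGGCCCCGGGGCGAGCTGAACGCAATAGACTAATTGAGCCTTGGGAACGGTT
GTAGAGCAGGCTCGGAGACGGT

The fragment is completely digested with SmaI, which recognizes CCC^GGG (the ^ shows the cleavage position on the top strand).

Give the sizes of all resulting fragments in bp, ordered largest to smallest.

SmaI sites (CCCGGG) start at positions 13, 31, 38, 77, 93.
SmaI cuts after base 3 of each site, so after positions 15, 33, 40, 79, 95.
Linear molecule, 5 cuts → 6 fragments:
  1–15 → 15 bp
  16–33 → 18 bp
  34–40 → 7 bp
  41–79 → 39 bp
  80–95 → 16 bp
  96–162 → 67 bp
Sorted largest to smallest: 67, 39, 18, 16, 15, 7 bp.

67, 39, 18, 16, 15, 7 bp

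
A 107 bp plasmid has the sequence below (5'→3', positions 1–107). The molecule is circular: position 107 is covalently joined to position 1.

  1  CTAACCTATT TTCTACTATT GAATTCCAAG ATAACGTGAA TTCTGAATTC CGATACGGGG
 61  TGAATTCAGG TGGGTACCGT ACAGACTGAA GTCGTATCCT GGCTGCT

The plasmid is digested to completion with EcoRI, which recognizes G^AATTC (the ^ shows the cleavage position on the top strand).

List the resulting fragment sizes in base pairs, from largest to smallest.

66, 17, 17, 7 bp

EcoRI sites (GAATTC) start at positions 21, 38, 45, 62.
EcoRI cuts after the first base of each site, so after positions 21, 38, 45, 62.
Circular molecule, 4 cuts → 4 fragments:
  22–38 → 17 bp
  39–45 → 7 bp
  46–62 → 17 bp
  63–107 then 1–21 → 45 + 21 = 66 bp
Sorted largest to smallest: 66, 17, 17, 7 bp.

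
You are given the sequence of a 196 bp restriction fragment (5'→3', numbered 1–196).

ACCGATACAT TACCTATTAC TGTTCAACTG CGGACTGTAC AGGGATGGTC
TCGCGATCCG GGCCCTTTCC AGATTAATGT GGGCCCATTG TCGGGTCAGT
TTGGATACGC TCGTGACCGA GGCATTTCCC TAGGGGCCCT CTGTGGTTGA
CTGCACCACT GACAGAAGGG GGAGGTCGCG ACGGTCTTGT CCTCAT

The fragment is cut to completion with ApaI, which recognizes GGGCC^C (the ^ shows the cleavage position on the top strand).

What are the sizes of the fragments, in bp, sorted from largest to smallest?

ApaI sites (GGGCCC) start at positions 60, 81, 134.
ApaI cuts after base 5 of each site (before the last base), so after positions 64, 85, 138.
Linear molecule, 3 cuts → 4 fragments:
  1–64 → 64 bp
  65–85 → 21 bp
  86–138 → 53 bp
  139–196 → 58 bp
Sorted largest to smallest: 64, 58, 53, 21 bp.

64, 58, 53, 21 bp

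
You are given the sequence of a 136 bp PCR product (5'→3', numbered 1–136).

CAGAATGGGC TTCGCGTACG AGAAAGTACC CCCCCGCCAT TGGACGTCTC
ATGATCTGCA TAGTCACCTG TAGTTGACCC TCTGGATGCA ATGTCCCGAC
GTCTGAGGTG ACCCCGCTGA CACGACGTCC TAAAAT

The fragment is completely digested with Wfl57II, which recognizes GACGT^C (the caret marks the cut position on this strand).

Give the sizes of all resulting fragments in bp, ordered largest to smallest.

55, 47, 26, 8 bp

Wfl57II sites (GACGTC) start at positions 43, 98, 124.
Wfl57II cuts after base 5 of each site (before the last base), so after positions 47, 102, 128.
Linear molecule, 3 cuts → 4 fragments:
  1–47 → 47 bp
  48–102 → 55 bp
  103–128 → 26 bp
  129–136 → 8 bp
Sorted largest to smallest: 55, 47, 26, 8 bp.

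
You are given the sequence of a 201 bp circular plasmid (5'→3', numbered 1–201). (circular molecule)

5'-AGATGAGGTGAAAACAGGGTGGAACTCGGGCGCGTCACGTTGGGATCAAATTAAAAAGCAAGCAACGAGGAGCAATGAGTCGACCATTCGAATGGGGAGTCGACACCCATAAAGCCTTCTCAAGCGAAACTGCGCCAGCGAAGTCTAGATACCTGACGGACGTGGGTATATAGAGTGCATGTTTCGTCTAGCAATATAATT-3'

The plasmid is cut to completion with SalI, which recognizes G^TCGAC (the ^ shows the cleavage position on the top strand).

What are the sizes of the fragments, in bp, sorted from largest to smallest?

181, 20 bp

SalI sites (GTCGAC) start at positions 79, 99.
SalI cuts after the first base of each site, so after positions 79, 99.
Circular molecule, 2 cuts → 2 fragments:
  80–99 → 20 bp
  100–201 then 1–79 → 102 + 79 = 181 bp
Sorted largest to smallest: 181, 20 bp.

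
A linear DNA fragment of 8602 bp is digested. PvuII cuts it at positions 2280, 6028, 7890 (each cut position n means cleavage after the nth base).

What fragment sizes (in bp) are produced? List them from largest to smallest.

3748, 2280, 1862, 712 bp

Linear molecule, 3 cuts → 4 fragments:
  2280 − 0 = 2280 bp
  6028 − 2280 = 3748 bp
  7890 − 6028 = 1862 bp
  8602 − 7890 = 712 bp
Sorted largest to smallest: 3748, 2280, 1862, 712 bp.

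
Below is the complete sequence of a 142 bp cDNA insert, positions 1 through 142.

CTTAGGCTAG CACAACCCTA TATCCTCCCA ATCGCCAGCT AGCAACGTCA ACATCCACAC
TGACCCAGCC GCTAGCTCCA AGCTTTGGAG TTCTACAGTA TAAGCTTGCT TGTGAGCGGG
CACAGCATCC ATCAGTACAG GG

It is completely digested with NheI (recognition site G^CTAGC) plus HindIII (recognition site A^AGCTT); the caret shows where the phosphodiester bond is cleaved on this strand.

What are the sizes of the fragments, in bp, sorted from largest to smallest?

NheI sites (GCTAGC) start at positions 6, 38, 71.
NheI cuts after the first base of each site, so after positions 6, 38, 71.
HindIII sites (AAGCTT) start at positions 80, 102.
HindIII cuts after the first base of each site, so after positions 80, 102.
Combined cut positions: 6, 38, 71, 80, 102.
Linear molecule, 5 cuts → 6 fragments:
  1–6 → 6 bp
  7–38 → 32 bp
  39–71 → 33 bp
  72–80 → 9 bp
  81–102 → 22 bp
  103–142 → 40 bp
Sorted largest to smallest: 40, 33, 32, 22, 9, 6 bp.

40, 33, 32, 22, 9, 6 bp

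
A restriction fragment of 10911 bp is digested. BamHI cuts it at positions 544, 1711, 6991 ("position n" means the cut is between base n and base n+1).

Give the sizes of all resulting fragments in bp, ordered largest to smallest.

5280, 3920, 1167, 544 bp

Linear molecule, 3 cuts → 4 fragments:
  544 − 0 = 544 bp
  1711 − 544 = 1167 bp
  6991 − 1711 = 5280 bp
  10911 − 6991 = 3920 bp
Sorted largest to smallest: 5280, 3920, 1167, 544 bp.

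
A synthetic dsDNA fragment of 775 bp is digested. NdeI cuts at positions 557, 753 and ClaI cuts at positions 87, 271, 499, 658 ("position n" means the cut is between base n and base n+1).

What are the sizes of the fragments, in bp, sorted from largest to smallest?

Combined cut positions (sorted): 87, 271, 499, 557, 658, 753.
Linear molecule, 6 cuts → 7 fragments:
  87 − 0 = 87 bp
  271 − 87 = 184 bp
  499 − 271 = 228 bp
  557 − 499 = 58 bp
  658 − 557 = 101 bp
  753 − 658 = 95 bp
  775 − 753 = 22 bp
Sorted largest to smallest: 228, 184, 101, 95, 87, 58, 22 bp.

228, 184, 101, 95, 87, 58, 22 bp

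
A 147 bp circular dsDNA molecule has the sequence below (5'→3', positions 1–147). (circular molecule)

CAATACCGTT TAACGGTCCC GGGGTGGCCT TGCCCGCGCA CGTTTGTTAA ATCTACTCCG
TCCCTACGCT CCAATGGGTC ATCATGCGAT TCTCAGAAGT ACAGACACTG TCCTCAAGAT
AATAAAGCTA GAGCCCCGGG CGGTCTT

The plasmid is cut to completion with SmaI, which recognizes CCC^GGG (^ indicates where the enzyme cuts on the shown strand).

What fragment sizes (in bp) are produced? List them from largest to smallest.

117, 30 bp

SmaI sites (CCCGGG) start at positions 18, 135.
SmaI cuts after base 3 of each site, so after positions 20, 137.
Circular molecule, 2 cuts → 2 fragments:
  21–137 → 117 bp
  138–147 then 1–20 → 10 + 20 = 30 bp
Sorted largest to smallest: 117, 30 bp.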